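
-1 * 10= -10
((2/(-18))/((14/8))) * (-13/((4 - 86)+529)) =0.00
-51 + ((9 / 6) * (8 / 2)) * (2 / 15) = -251 / 5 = -50.20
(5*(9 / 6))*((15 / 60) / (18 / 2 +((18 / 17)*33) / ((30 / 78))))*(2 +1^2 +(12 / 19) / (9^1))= 74375 / 1290024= 0.06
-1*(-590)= 590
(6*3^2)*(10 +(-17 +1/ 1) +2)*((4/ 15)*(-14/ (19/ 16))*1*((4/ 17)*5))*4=1032192/ 323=3195.64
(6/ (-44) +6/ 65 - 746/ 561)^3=-1005801181889057/ 387898982757000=-2.59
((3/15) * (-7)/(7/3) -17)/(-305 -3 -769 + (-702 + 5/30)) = 528/53365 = 0.01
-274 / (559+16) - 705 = -405649 / 575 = -705.48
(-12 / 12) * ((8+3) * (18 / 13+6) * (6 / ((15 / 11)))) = -23232 / 65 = -357.42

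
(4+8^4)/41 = 100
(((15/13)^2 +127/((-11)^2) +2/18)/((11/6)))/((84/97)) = 44488177/28342314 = 1.57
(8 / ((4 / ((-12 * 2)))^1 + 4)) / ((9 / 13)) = 208 / 69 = 3.01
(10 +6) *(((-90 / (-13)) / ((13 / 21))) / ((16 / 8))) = 15120 / 169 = 89.47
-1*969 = -969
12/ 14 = 6/ 7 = 0.86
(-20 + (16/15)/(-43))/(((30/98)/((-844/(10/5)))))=267077048/9675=27604.86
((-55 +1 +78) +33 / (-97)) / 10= 459 / 194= 2.37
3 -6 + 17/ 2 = 11/ 2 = 5.50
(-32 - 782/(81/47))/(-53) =39346/4293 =9.17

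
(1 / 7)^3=1 / 343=0.00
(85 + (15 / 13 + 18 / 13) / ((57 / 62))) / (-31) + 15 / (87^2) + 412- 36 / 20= 39349207231 / 96593055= 407.37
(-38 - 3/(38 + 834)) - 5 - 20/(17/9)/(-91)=-57853993/1348984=-42.89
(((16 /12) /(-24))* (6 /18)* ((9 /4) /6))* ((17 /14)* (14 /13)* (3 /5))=-17 /3120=-0.01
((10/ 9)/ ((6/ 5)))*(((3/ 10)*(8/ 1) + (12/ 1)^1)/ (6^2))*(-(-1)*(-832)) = -8320/ 27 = -308.15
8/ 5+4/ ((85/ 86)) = 96/ 17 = 5.65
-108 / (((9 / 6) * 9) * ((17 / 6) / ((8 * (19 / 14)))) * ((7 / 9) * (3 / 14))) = -21888 / 119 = -183.93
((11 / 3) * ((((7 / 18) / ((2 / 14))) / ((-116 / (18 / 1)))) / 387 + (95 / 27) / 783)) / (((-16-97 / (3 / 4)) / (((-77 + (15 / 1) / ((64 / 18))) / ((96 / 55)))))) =0.00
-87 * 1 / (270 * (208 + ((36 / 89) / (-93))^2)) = -220750349 / 142498169280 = -0.00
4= 4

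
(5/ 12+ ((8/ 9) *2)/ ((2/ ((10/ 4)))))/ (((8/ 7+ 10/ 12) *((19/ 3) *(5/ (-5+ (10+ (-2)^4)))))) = 147/ 166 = 0.89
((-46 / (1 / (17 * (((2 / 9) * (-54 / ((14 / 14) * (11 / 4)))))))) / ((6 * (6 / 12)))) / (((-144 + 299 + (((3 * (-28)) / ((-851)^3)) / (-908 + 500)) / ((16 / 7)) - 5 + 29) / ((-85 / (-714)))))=10487073802232320 / 13862852130695337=0.76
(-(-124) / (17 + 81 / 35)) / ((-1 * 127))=-1085 / 21463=-0.05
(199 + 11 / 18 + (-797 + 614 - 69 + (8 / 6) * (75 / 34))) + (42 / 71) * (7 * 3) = -804409 / 21726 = -37.03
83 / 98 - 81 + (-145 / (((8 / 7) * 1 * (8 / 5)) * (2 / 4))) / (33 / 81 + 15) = -58997105 / 652288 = -90.45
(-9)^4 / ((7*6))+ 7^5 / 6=62105 / 21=2957.38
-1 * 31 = -31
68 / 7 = 9.71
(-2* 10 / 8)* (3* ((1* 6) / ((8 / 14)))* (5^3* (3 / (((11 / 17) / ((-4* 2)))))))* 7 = 28113750 / 11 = 2555795.45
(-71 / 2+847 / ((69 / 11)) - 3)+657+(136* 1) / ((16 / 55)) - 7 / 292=24600809 / 20148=1221.01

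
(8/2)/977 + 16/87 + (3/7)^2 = 1548011/4164951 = 0.37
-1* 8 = -8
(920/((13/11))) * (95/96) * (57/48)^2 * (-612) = -2212541925/3328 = -664826.30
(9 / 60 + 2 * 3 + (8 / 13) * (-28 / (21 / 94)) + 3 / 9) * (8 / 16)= -55103 / 1560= -35.32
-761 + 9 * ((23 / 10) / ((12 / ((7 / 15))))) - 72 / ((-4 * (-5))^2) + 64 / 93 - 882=-1221415 / 744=-1641.69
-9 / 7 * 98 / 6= -21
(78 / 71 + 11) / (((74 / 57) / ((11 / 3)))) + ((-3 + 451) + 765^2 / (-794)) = -265828422 / 1042919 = -254.89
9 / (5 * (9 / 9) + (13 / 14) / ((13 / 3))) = 126 / 73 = 1.73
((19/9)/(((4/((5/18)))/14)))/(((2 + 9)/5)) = 3325/3564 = 0.93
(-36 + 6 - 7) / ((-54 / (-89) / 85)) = -279905 / 54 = -5183.43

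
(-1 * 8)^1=-8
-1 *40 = -40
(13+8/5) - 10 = 23/5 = 4.60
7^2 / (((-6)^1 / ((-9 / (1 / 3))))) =441 / 2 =220.50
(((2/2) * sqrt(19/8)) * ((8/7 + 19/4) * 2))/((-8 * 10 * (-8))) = 33 * sqrt(38)/7168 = 0.03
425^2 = 180625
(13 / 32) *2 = 13 / 16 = 0.81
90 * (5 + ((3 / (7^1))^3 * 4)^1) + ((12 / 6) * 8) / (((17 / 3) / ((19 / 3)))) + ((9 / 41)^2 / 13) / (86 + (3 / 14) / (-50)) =223900371077626 / 451211369063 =496.22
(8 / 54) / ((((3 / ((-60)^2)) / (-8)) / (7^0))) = -1422.22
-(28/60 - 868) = 13013/15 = 867.53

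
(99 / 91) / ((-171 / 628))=-6908 / 1729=-4.00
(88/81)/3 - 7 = -1613/243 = -6.64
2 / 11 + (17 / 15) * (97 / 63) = 20029 / 10395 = 1.93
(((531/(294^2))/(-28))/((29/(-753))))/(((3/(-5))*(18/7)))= -74045/20053152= -0.00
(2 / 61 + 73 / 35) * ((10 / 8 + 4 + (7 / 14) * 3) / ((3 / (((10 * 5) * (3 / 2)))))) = 610605 / 1708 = 357.50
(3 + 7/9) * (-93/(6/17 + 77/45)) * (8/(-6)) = 226.95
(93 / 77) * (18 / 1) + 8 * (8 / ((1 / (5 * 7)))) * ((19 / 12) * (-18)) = -4914006 / 77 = -63818.26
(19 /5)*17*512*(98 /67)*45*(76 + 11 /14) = 11200089600 /67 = 167165516.42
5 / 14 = 0.36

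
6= 6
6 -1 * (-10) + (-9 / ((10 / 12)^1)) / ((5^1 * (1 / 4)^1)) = 184 / 25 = 7.36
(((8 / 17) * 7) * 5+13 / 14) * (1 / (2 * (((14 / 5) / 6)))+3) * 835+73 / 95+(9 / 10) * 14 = 3745573333 / 63308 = 59164.30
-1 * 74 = -74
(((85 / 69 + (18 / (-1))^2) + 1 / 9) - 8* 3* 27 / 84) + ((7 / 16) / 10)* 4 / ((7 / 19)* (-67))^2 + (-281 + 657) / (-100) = 408316006963 / 1300912200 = 313.87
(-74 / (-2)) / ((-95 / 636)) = -23532 / 95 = -247.71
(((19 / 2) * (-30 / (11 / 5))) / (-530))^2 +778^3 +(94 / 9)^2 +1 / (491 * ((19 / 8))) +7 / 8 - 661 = 470910401.02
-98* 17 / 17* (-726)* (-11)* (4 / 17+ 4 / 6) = -12000296 / 17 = -705899.76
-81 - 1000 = -1081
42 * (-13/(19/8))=-4368/19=-229.89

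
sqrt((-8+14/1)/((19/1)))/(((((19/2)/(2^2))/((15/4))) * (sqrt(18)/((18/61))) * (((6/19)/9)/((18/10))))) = 486 * sqrt(57)/1159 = 3.17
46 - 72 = -26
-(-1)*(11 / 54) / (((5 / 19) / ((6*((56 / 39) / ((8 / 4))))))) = 5852 / 1755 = 3.33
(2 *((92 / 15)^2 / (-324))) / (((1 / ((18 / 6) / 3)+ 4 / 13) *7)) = -55016 / 2168775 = -0.03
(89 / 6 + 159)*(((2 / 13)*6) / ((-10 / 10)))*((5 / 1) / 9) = -10430 / 117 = -89.15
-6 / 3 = -2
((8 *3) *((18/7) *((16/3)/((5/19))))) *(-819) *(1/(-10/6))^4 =-414865152/3125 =-132756.85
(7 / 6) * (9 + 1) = 35 / 3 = 11.67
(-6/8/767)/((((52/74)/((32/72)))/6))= -37/9971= -0.00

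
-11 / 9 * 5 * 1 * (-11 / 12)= 605 / 108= 5.60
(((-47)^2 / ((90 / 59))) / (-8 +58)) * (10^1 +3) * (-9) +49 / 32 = -13548299 / 4000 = -3387.07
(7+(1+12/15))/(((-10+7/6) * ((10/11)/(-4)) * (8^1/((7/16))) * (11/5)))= 231/2120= 0.11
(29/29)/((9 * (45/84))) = 28/135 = 0.21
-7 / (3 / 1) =-7 / 3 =-2.33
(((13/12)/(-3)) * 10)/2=-1.81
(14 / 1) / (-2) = -7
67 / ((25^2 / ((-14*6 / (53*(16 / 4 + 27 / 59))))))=-332052 / 8711875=-0.04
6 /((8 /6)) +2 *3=21 /2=10.50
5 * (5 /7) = 25 /7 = 3.57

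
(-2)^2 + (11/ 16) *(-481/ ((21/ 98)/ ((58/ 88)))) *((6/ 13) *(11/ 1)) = -82557/ 16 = -5159.81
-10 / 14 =-5 / 7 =-0.71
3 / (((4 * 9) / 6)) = 1 / 2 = 0.50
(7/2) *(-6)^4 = 4536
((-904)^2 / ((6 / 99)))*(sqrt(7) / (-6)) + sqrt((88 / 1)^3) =-2247344*sqrt(7) + 176*sqrt(22) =-5945087.82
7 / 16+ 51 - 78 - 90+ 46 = -1129 / 16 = -70.56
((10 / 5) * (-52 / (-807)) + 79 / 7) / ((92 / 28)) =64481 / 18561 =3.47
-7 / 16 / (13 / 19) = -133 / 208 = -0.64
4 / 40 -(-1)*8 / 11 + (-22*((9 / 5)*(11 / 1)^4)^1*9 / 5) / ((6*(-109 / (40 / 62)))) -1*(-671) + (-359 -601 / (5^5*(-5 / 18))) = 1343.03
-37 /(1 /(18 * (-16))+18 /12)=-10656 /431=-24.72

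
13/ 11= 1.18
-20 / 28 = -5 / 7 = -0.71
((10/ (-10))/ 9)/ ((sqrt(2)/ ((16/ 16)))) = -sqrt(2)/ 18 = -0.08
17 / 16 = 1.06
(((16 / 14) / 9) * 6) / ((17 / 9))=48 / 119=0.40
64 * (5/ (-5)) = -64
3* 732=2196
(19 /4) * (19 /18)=361 /72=5.01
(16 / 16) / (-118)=-1 / 118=-0.01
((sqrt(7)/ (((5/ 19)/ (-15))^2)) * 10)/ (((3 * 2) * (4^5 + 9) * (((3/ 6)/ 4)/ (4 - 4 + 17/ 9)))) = 209.58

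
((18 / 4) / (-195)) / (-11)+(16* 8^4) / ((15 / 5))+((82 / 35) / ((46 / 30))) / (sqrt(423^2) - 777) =890212753121 / 40750710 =21845.33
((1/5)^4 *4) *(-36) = -144/625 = -0.23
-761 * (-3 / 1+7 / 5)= 6088 / 5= 1217.60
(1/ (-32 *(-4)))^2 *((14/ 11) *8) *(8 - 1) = 49/ 11264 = 0.00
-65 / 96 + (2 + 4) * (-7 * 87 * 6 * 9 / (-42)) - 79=443359 / 96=4618.32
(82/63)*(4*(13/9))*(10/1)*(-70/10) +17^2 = -19231/81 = -237.42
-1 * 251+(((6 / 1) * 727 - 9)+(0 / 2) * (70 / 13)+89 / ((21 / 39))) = 29871 / 7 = 4267.29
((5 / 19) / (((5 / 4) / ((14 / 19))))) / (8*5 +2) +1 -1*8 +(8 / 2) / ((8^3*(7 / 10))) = -3389081 / 485184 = -6.99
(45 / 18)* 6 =15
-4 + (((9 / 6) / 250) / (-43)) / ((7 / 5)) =-120403 / 30100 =-4.00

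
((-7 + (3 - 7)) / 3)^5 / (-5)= 161051 / 1215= 132.55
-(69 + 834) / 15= -301 / 5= -60.20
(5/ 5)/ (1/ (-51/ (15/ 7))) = -119/ 5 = -23.80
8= 8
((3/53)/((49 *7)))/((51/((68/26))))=2/236327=0.00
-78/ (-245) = 78/ 245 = 0.32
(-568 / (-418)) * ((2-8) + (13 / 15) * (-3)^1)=-12212 / 1045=-11.69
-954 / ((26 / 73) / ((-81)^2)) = -228460581 / 13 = -17573890.85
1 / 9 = 0.11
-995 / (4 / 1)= -995 / 4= -248.75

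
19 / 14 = 1.36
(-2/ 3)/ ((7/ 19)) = -38/ 21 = -1.81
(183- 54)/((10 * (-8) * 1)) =-129/80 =-1.61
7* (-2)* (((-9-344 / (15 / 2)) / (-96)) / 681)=-5761 / 490320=-0.01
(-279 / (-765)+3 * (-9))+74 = 4026 / 85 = 47.36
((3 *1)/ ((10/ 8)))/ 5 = 12/ 25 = 0.48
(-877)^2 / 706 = 769129 / 706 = 1089.42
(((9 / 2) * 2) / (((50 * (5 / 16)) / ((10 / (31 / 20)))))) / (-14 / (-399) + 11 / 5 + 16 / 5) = 32832 / 48019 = 0.68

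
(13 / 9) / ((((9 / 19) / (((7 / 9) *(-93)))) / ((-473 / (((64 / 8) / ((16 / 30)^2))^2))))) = 1622548928 / 12301875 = 131.89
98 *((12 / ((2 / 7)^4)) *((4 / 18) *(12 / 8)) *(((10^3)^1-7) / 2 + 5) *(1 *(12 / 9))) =118001947 / 3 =39333982.33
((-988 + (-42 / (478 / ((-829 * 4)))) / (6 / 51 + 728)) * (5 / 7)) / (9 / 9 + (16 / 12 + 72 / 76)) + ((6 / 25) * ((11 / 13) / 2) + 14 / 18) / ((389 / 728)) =-12053650955156134 / 56489651427825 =-213.38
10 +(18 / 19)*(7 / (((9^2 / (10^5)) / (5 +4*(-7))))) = -32198290 / 171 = -188294.09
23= 23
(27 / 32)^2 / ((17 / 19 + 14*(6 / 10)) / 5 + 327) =346275 / 159956992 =0.00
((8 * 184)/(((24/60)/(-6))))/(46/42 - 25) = 923.67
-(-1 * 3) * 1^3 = 3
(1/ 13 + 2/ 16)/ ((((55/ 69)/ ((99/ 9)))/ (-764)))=-276759/ 130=-2128.92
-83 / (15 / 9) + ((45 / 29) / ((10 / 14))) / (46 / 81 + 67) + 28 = -17274638 / 793585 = -21.77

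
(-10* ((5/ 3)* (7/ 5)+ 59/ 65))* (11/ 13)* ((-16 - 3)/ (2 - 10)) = -33022/ 507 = -65.13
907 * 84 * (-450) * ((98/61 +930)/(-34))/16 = 60885164025/1037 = 58712790.77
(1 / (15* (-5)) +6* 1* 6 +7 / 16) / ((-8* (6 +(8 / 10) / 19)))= -830471 / 1102080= -0.75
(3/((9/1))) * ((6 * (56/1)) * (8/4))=224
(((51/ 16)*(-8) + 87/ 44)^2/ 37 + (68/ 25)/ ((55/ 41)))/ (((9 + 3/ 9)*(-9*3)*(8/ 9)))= -152058581/ 2005696000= -0.08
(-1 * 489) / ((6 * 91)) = -163 / 182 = -0.90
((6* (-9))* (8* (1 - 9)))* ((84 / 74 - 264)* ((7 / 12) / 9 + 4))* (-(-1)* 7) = -956415936 / 37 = -25849079.35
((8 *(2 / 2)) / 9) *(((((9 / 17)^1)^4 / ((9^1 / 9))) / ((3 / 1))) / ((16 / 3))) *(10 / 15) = 243 / 83521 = 0.00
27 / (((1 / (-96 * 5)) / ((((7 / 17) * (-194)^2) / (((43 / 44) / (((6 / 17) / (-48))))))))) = 18778858560 / 12427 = 1511133.71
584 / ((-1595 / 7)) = -4088 / 1595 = -2.56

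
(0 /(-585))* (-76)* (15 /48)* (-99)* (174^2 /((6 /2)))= 0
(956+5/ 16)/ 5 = 15301/ 80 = 191.26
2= 2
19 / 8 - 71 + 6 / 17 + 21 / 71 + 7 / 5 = -3214303 / 48280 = -66.58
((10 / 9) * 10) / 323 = 100 / 2907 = 0.03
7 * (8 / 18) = 28 / 9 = 3.11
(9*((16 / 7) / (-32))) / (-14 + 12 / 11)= 99 / 1988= 0.05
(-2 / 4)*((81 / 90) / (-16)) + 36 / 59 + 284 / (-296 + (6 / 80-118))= -14948393 / 312596160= -0.05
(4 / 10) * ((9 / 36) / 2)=1 / 20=0.05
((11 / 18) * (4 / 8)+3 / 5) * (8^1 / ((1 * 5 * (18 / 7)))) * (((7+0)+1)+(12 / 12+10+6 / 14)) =22168 / 2025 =10.95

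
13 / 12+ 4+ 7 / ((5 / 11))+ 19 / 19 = 1289 / 60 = 21.48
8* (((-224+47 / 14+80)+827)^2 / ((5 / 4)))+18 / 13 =9602624034 / 3185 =3014952.60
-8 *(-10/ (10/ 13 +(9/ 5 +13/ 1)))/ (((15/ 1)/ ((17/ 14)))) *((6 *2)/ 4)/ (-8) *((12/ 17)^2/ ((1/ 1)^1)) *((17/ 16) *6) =-1755/ 3542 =-0.50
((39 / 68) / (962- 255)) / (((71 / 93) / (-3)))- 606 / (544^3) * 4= -0.00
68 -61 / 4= 211 / 4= 52.75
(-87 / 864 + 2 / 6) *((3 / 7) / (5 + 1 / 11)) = 737 / 37632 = 0.02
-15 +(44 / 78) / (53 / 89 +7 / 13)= -28541 / 1968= -14.50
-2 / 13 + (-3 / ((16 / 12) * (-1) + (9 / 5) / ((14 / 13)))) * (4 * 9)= -294982 / 923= -319.59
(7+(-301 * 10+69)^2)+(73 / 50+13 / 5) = 432474603 / 50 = 8649492.06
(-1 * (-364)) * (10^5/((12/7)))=63700000/3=21233333.33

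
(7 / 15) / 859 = 7 / 12885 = 0.00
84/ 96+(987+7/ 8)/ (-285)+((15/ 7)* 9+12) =114491/ 3990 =28.69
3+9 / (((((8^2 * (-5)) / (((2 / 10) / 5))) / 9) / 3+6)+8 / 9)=2.97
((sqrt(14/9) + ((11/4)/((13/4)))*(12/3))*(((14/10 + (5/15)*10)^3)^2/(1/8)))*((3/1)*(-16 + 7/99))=-6464452727789344/444234375 - 1616113181947336*sqrt(14)/1127671875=-19914220.56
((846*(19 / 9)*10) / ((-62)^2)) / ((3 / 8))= 12.39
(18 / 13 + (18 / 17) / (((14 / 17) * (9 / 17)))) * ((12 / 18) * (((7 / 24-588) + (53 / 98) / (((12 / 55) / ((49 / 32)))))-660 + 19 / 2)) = -328966063 / 104832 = -3138.03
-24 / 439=-0.05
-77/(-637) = 11/91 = 0.12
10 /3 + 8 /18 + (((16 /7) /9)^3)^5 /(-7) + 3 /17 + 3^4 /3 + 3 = 3949565533320478689112193315803 /116320216862566311504840805833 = 33.95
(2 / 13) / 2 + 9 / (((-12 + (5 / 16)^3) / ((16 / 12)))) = -589949 / 637351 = -0.93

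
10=10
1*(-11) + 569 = 558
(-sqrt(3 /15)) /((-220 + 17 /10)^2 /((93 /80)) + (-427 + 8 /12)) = -93 * sqrt(5) /18863711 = -0.00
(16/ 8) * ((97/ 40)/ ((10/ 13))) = 1261/ 200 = 6.30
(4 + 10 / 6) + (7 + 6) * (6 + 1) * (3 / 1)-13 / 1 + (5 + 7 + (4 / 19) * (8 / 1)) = 15923 / 57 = 279.35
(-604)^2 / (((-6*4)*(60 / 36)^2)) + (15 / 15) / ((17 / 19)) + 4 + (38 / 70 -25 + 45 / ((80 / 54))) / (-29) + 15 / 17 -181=-229286229 / 40600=-5647.44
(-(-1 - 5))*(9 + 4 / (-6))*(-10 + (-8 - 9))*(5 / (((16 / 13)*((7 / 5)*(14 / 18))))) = -1974375 / 392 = -5036.67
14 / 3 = 4.67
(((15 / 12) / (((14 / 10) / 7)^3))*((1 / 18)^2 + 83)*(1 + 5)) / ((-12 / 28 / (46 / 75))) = -111362.47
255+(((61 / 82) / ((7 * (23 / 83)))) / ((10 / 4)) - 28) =7497198 / 33005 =227.15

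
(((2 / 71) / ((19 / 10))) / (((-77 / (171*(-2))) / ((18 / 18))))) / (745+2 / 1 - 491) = 0.00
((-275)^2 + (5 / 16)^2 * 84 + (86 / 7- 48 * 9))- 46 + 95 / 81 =2727720395 / 36288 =75168.66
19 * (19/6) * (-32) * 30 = -57760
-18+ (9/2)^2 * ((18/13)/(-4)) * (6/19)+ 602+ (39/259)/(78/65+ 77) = 58210120205/100053772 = 581.79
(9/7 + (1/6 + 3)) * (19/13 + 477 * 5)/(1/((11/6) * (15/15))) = 2279156/117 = 19479.97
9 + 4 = 13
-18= -18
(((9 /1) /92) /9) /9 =1 /828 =0.00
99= 99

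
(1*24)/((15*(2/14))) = 11.20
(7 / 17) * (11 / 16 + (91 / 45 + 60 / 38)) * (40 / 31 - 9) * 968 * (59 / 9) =-700715958943 / 8110530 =-86395.83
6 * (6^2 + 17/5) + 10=1232/5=246.40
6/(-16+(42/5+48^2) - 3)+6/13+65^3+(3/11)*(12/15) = 2251629880037/8198905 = 274625.68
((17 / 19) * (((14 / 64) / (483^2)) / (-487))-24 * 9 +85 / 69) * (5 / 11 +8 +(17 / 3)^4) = -245382376058932247 / 1099047541284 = -223268.21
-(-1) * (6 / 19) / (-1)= -6 / 19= -0.32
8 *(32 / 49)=256 / 49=5.22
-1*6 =-6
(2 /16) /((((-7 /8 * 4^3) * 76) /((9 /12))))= -3 /136192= -0.00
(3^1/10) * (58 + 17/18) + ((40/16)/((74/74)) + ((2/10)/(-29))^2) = 5092267/252300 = 20.18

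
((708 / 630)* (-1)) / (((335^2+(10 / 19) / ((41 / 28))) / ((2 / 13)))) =-183844 / 119333152575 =-0.00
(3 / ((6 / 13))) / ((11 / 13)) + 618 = 13765 / 22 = 625.68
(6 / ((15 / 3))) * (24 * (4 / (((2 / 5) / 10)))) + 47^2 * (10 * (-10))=-218020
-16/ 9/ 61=-16/ 549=-0.03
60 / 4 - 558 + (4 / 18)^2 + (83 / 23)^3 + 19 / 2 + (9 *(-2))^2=-320208983 / 1971054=-162.46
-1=-1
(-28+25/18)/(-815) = 479/14670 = 0.03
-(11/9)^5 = -161051/59049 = -2.73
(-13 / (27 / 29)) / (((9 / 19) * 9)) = -7163 / 2187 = -3.28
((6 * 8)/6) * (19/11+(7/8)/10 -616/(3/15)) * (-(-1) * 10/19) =-2708803/209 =-12960.78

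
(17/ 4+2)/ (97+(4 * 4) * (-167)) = -0.00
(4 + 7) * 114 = 1254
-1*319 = -319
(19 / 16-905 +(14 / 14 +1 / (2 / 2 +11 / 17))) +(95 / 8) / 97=-902.08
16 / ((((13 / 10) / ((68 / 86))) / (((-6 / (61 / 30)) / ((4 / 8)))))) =-1958400 / 34099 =-57.43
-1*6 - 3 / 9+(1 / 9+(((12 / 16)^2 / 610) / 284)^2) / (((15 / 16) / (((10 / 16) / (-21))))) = -13802683734631129 / 2178157995417600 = -6.34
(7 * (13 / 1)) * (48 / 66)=728 / 11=66.18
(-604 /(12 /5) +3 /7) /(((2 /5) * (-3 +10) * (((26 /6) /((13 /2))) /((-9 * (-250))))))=-14838750 /49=-302831.63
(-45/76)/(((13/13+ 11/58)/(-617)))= 268395/874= 307.09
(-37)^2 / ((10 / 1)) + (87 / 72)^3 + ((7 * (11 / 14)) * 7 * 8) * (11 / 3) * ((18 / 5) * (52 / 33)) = 6545.06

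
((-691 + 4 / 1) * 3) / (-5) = 2061 / 5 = 412.20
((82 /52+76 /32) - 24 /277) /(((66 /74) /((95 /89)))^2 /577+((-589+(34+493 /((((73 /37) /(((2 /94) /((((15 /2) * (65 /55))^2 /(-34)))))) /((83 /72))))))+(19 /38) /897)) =-65962562509337346540675 /9516530745234526717284676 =-0.01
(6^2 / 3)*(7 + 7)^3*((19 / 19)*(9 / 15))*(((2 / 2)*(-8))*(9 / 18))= -79027.20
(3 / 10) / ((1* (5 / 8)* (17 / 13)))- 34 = -14294 / 425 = -33.63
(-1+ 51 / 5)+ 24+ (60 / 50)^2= 866 / 25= 34.64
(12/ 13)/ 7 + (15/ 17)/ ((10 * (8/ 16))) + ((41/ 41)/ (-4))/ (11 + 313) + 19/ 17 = 2857429/ 2004912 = 1.43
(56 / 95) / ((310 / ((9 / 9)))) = 28 / 14725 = 0.00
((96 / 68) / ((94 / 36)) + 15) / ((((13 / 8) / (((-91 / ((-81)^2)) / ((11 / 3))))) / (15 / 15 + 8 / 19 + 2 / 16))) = -144865 / 2590137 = -0.06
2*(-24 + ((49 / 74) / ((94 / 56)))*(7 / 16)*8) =-78670 / 1739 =-45.24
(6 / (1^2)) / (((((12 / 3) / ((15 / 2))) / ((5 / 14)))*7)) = 225 / 392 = 0.57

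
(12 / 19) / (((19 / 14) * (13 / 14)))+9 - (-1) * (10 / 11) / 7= 3480283 / 361361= 9.63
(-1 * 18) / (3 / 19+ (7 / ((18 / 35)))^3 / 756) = -215410752 / 41806193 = -5.15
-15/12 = -5/4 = -1.25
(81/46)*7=567/46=12.33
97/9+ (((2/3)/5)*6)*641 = 23561/45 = 523.58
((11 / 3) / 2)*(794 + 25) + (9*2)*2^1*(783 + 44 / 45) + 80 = 298047 / 10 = 29804.70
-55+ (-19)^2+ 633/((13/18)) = 15372/13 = 1182.46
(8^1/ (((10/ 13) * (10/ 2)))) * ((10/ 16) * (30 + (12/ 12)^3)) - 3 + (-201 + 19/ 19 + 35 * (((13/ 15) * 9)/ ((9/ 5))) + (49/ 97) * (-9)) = -45337/ 2910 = -15.58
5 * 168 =840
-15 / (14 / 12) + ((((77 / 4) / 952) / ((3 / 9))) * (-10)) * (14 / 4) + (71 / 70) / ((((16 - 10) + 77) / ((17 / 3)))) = -70692721 / 4740960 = -14.91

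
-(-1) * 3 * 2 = 6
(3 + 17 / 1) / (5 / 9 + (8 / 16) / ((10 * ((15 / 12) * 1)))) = 2250 / 67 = 33.58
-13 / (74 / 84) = -546 / 37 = -14.76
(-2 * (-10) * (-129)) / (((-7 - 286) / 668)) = 1723440 / 293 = 5882.05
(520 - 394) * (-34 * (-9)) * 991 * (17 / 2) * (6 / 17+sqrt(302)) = 114626988+324776466 * sqrt(302) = 5758640220.26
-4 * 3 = -12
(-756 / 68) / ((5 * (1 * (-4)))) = 189 / 340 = 0.56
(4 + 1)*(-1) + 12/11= -43/11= -3.91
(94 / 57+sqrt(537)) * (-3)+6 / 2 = -3 * sqrt(537) - 37 / 19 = -71.47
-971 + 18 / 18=-970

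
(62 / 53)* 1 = 62 / 53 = 1.17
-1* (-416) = 416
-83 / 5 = -16.60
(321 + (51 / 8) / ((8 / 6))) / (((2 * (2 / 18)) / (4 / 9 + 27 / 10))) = 590055 / 128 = 4609.80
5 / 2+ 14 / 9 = 73 / 18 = 4.06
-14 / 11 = -1.27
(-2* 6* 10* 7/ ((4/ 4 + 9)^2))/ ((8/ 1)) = -21/ 20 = -1.05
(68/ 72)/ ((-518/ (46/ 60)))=-391/ 279720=-0.00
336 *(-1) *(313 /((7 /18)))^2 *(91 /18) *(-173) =190367090784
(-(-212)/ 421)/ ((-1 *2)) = -106/ 421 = -0.25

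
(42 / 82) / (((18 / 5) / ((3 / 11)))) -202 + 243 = 37017 / 902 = 41.04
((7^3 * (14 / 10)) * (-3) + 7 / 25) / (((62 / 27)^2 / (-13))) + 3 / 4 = 341319891 / 96100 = 3551.72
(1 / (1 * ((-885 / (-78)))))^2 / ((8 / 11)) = 1859 / 174050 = 0.01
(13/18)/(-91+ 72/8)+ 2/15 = 919/7380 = 0.12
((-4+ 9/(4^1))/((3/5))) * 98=-1715/6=-285.83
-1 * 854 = -854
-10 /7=-1.43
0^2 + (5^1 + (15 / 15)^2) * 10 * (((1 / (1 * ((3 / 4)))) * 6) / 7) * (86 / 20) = 2064 / 7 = 294.86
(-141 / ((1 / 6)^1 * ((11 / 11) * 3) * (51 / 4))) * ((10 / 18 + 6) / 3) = -48.33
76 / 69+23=1663 / 69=24.10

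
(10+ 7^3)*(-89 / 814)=-38.60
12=12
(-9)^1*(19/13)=-171/13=-13.15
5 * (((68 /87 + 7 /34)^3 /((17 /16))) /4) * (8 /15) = 99690703844 /164996487189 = 0.60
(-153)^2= 23409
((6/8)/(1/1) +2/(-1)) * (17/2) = -85/8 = -10.62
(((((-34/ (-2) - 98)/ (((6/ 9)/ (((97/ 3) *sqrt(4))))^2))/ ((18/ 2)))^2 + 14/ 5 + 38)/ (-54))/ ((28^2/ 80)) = -13550400.23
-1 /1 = -1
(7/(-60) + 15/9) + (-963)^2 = 18547411/20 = 927370.55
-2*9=-18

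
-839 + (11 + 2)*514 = 5843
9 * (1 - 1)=0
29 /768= 0.04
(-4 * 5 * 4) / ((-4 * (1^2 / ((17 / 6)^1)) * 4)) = 85 / 6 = 14.17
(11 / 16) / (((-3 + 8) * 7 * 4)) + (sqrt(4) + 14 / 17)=107707 / 38080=2.83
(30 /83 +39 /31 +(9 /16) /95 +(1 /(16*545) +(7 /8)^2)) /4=815474715 /1364142848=0.60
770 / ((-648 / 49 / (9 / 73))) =-18865 / 2628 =-7.18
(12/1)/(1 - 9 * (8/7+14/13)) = -1092/1727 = -0.63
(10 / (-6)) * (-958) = 1596.67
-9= -9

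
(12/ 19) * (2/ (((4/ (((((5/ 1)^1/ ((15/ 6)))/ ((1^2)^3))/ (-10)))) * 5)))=-6/ 475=-0.01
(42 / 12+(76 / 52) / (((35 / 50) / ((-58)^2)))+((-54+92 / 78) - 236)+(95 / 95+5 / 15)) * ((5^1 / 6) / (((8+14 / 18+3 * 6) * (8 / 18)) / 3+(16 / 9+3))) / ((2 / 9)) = 894216429 / 309400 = 2890.16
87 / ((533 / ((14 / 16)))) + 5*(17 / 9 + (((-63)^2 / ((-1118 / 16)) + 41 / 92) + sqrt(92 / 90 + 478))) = -10330723981 / 37953864 + 2*sqrt(26945) / 3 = -162.76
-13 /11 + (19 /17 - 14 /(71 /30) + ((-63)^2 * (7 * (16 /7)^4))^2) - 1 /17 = 374136306252648035 /650573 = 575087355688.98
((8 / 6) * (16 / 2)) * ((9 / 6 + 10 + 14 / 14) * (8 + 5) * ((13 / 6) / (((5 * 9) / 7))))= 47320 / 81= 584.20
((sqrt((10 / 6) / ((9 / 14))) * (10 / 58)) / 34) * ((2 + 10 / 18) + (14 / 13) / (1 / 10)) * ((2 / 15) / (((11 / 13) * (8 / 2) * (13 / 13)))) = 1559 * sqrt(210) / 5271156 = 0.00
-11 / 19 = -0.58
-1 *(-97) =97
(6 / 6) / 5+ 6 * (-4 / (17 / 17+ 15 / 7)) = -409 / 55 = -7.44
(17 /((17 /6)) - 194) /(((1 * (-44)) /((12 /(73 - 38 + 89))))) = 141 /341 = 0.41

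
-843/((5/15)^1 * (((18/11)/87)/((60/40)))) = -806751/4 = -201687.75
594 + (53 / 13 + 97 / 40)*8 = 41991 / 65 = 646.02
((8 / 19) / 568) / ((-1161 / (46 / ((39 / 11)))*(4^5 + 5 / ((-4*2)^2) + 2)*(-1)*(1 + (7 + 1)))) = 32384 / 36100372969791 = 0.00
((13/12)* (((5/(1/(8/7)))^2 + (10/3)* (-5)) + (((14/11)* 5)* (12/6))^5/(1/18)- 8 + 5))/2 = 1850010992002667/568187928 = 3255984.33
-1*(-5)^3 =125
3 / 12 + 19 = 77 / 4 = 19.25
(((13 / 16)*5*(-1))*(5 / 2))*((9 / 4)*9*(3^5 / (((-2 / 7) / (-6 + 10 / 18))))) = -243795825 / 256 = -952327.44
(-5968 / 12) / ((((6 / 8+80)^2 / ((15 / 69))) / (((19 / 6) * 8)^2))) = -1909760 / 179469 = -10.64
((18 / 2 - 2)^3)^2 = 117649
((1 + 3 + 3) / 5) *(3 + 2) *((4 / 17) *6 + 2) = 406 / 17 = 23.88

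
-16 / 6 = -8 / 3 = -2.67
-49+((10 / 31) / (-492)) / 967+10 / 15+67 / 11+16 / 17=-18984834105 / 459667318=-41.30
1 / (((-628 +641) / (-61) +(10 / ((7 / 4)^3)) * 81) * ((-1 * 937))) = -0.00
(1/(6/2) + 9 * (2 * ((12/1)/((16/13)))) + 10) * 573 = 106482.50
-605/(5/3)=-363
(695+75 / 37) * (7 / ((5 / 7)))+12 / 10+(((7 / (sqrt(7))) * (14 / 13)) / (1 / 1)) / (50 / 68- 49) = 1263932 / 185- 476 * sqrt(7) / 21333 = 6832.01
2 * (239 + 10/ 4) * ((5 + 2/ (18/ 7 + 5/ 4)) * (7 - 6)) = 285453/ 107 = 2667.79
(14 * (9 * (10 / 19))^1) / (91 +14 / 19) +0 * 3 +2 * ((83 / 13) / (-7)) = -1.10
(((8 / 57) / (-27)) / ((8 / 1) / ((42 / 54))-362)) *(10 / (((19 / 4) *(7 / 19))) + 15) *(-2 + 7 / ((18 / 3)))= -1450 / 5683527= -0.00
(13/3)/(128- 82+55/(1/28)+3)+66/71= 315545/338457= 0.93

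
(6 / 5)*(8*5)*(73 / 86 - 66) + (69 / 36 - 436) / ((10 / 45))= -1747737 / 344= -5080.63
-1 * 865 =-865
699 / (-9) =-233 / 3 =-77.67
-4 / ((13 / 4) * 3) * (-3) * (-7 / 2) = -56 / 13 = -4.31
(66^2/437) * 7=30492/437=69.78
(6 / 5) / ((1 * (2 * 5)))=3 / 25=0.12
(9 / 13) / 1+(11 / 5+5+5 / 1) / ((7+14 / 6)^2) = 42417 / 50960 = 0.83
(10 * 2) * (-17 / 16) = -85 / 4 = -21.25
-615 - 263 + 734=-144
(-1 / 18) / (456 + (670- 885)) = -1 / 4338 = -0.00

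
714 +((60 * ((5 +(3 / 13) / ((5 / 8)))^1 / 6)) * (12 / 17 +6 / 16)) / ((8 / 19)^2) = 58915647 / 56576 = 1041.35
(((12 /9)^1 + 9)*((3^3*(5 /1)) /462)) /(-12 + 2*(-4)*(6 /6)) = -93 /616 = -0.15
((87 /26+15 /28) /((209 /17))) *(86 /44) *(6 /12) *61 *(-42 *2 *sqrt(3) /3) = -63007083 *sqrt(3) /119548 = -912.87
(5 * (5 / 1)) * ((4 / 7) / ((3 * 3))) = 100 / 63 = 1.59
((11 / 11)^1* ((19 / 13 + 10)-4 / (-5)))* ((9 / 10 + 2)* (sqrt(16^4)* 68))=201175552 / 325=619001.70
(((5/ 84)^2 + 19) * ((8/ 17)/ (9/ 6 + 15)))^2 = 0.29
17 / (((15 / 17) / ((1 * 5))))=289 / 3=96.33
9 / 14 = 0.64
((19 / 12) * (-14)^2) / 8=931 / 24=38.79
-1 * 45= -45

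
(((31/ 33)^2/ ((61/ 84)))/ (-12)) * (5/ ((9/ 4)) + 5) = -437255/ 597861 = -0.73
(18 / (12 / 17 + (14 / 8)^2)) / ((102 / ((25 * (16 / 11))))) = 768 / 451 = 1.70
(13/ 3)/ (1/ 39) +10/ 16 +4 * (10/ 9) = 174.07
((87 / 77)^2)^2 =57289761 / 35153041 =1.63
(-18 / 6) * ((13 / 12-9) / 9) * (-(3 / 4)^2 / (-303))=95 / 19392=0.00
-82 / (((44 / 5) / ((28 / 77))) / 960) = -393600 / 121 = -3252.89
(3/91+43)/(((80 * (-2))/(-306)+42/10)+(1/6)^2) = 9.06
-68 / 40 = -17 / 10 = -1.70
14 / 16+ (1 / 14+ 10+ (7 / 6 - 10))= 2.11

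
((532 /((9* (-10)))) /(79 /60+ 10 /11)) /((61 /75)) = -292600 /89609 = -3.27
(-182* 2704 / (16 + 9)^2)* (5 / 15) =-492128 / 1875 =-262.47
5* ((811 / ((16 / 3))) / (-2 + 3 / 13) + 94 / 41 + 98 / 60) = -18563299 / 45264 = -410.11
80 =80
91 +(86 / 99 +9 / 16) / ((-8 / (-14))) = 592445 / 6336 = 93.50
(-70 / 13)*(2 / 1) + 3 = -101 / 13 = -7.77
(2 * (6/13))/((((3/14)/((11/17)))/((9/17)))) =5544/3757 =1.48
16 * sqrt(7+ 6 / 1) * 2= 32 * sqrt(13)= 115.38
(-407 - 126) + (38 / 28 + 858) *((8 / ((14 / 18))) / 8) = 571.89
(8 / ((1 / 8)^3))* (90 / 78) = 4726.15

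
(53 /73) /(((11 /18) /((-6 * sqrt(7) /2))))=-2862 * sqrt(7) /803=-9.43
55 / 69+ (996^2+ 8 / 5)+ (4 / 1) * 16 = 342268427 / 345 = 992082.40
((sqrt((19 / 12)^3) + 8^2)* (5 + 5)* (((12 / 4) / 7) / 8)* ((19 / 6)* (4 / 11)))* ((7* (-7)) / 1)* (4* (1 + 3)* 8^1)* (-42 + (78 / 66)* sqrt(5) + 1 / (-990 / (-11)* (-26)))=266* (1081091 -30420* sqrt(5))* (19* sqrt(57) + 4608) / 127413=10049238.31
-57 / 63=-19 / 21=-0.90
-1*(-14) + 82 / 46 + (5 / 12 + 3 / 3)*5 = 6311 / 276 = 22.87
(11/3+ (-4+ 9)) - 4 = 14/3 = 4.67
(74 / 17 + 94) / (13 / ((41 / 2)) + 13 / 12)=822624 / 14365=57.27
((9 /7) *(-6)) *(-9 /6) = 81 /7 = 11.57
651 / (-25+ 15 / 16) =-1488 / 55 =-27.05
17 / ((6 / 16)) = 45.33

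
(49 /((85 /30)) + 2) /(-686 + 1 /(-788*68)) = -1033856 /36758625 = -0.03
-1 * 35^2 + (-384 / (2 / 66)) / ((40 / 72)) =-120173 / 5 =-24034.60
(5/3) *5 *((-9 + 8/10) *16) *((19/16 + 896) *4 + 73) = -12010540/3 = -4003513.33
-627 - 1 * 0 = -627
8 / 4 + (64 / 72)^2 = 226 / 81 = 2.79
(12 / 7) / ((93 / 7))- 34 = -1050 / 31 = -33.87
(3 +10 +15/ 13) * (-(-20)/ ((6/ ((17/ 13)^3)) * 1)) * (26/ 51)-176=-2416528/ 19773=-122.21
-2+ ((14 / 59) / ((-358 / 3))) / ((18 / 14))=-63415 / 31683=-2.00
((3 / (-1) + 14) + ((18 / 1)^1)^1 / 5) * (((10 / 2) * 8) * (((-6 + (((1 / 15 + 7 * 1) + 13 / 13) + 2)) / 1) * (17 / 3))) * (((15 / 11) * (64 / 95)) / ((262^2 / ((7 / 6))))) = 33914048 / 161399205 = 0.21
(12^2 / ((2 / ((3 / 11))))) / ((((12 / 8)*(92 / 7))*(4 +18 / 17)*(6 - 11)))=-2142 / 54395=-0.04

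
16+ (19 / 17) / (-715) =194461 / 12155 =16.00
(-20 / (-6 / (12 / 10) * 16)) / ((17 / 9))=9 / 68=0.13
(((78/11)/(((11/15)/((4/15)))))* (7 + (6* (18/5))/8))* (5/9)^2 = 25220/3267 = 7.72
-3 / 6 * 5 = -5 / 2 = -2.50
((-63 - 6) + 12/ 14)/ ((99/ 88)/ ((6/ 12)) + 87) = -636/ 833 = -0.76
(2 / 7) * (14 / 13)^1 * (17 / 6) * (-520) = -1360 / 3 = -453.33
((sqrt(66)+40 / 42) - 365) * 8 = -61160 / 21+8 * sqrt(66) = -2847.39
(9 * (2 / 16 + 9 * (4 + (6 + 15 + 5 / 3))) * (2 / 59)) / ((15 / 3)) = 17289 / 1180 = 14.65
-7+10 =3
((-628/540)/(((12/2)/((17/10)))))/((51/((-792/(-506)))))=-157/15525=-0.01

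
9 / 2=4.50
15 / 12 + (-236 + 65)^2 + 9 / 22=1286677 / 44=29242.66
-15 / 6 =-5 / 2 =-2.50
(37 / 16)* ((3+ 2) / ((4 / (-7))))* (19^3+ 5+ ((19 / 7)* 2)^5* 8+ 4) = -34655671675 / 38416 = -902115.57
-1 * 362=-362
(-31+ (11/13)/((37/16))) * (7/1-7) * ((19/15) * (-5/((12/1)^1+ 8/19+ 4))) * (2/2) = 0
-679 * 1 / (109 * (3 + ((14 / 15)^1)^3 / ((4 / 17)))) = -2291625 / 2374783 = -0.96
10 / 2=5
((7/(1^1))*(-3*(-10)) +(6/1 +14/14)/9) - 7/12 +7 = 7819/36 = 217.19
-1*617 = -617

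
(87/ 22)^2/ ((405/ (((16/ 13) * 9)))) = 0.43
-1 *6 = -6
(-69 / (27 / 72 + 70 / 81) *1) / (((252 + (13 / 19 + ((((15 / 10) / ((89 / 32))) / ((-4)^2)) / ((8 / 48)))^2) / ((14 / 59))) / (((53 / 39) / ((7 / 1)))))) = -0.04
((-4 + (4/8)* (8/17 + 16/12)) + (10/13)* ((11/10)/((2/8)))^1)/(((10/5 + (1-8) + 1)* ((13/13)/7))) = -0.50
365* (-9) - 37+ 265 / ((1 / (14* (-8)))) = -33002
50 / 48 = 25 / 24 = 1.04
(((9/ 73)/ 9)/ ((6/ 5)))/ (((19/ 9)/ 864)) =6480/ 1387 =4.67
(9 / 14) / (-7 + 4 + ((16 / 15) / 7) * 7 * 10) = 27 / 322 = 0.08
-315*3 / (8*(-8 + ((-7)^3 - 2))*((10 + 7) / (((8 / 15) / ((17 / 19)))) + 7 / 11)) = 197505 / 17208397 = 0.01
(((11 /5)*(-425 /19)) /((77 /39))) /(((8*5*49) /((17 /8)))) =-11271 /417088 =-0.03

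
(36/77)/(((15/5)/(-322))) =-50.18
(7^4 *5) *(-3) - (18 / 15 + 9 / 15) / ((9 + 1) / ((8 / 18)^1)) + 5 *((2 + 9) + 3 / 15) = -898977 / 25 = -35959.08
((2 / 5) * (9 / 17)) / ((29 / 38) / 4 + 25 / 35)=2128 / 9095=0.23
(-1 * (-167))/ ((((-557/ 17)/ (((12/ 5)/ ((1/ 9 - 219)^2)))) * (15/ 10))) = -0.00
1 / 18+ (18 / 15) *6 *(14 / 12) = 761 / 90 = 8.46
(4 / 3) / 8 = 1 / 6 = 0.17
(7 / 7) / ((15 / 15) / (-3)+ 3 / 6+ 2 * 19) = 6 / 229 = 0.03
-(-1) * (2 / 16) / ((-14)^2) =1 / 1568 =0.00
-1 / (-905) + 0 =0.00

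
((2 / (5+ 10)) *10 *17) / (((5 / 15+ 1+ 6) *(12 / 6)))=17 / 11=1.55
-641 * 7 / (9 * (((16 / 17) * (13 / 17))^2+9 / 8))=-2998069816 / 9880209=-303.44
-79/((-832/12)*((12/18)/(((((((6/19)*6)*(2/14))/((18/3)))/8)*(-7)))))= -2133/31616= -0.07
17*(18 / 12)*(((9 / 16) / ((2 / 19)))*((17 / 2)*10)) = 741285 / 64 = 11582.58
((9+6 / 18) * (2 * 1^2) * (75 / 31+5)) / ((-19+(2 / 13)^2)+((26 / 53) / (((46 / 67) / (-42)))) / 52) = -5306843360 / 749249757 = -7.08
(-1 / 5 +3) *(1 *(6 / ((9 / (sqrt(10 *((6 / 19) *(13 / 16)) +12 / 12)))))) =14 *sqrt(5149) / 285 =3.52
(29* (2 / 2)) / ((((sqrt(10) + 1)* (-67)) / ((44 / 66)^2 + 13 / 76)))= 12209 / 412452-12209* sqrt(10) / 412452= -0.06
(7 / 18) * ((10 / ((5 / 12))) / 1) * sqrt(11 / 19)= 28 * sqrt(209) / 57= 7.10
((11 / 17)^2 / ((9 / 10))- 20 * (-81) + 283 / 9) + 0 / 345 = 4296617 / 2601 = 1651.91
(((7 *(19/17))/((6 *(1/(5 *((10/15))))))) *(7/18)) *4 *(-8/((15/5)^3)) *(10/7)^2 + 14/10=-499747/185895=-2.69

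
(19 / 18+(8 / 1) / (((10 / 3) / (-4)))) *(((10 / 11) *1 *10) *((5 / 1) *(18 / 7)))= -76900 / 77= -998.70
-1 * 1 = -1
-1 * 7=-7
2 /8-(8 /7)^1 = -25 /28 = -0.89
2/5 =0.40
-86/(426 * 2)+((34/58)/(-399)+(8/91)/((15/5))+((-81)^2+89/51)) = 2383044817747/363121122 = 6562.67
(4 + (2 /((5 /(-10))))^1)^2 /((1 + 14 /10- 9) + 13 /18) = 0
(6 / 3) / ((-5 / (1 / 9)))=-2 / 45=-0.04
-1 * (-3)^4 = -81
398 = 398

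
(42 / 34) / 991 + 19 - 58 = -657012 / 16847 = -39.00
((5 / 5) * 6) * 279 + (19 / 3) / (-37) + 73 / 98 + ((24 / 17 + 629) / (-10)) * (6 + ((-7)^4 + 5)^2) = -337428679863341 / 924630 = -364933735.51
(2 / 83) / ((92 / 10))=5 / 1909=0.00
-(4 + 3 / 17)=-71 / 17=-4.18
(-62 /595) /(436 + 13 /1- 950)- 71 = -21164683 /298095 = -71.00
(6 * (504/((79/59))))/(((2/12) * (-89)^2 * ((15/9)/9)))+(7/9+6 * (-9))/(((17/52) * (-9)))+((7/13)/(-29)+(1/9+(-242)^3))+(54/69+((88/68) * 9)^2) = -9000574553074776240832/635081053846005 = -14172324.14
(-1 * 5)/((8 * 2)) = -5/16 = -0.31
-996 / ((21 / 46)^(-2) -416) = 109809 / 45335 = 2.42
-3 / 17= -0.18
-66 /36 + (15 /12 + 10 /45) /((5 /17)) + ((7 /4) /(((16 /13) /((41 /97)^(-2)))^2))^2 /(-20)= -18786949917114634521589 /301420834453828141056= -62.33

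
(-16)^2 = 256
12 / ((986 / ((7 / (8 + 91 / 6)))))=0.00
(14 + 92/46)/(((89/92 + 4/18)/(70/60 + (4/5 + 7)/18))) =105984/4925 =21.52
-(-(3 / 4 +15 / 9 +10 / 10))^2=-1681 / 144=-11.67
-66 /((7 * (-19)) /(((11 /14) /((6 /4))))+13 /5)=1815 /6911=0.26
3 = 3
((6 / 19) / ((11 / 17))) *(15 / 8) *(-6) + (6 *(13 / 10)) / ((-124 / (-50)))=-15195 / 6479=-2.35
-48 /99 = -16 /33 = -0.48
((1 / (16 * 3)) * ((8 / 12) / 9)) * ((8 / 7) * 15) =5 / 189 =0.03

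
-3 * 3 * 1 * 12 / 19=-108 / 19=-5.68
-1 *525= -525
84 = 84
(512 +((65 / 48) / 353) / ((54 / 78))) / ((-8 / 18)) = -1152.01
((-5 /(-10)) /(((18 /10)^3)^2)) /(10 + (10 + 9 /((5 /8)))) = 78125 /182815704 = 0.00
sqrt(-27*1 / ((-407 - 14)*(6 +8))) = 3*sqrt(17682) / 5894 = 0.07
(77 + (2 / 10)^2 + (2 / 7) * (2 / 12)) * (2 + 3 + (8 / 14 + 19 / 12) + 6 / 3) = 31122199 / 44100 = 705.72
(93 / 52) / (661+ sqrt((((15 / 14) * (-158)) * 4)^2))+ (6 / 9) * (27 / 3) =2923155 / 487084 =6.00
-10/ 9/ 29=-10/ 261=-0.04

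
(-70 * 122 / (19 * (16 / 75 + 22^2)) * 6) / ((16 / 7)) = -480375 / 197144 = -2.44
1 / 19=0.05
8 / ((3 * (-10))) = -4 / 15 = -0.27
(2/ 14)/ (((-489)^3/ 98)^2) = 1372/ 13672664422368561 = 0.00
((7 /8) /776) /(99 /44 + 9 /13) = 91 /237456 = 0.00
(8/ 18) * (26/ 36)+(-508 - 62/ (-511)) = -21008320/ 41391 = -507.56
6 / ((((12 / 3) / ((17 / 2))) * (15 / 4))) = 17 / 5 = 3.40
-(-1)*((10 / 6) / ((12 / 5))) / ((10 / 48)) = 10 / 3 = 3.33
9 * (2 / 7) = 2.57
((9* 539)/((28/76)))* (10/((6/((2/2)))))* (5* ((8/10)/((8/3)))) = 65835/2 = 32917.50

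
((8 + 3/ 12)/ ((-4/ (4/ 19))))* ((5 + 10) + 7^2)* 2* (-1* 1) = 1056/ 19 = 55.58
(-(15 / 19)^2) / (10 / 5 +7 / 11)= -2475 / 10469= -0.24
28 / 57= 0.49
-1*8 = -8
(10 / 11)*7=70 / 11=6.36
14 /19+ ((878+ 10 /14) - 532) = 46211 /133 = 347.45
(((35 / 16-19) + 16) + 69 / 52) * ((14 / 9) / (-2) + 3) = 535 / 468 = 1.14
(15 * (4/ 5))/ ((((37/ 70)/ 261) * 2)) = 109620/ 37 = 2962.70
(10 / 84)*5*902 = 11275 / 21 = 536.90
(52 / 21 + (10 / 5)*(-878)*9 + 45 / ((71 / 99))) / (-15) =23466517 / 22365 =1049.25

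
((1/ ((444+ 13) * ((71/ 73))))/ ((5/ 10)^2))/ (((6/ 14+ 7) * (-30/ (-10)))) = 511/ 1265433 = 0.00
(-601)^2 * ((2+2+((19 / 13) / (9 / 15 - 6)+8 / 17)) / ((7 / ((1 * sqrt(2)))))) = 9052058261 * sqrt(2) / 41769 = 306484.32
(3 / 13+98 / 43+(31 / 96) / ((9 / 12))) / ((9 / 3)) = 118345 / 120744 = 0.98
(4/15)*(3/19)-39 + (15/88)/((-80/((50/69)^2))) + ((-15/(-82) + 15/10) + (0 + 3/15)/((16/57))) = -79556532097/2175840480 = -36.56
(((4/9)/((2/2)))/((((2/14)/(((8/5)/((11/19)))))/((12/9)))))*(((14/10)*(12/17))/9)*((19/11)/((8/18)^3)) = 1273608/51425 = 24.77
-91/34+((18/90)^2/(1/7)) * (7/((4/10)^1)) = 2.22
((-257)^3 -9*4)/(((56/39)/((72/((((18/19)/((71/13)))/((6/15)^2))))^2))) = -423640413652512/8125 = -52140358603.39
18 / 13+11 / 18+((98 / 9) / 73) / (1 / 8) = 54475 / 17082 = 3.19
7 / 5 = 1.40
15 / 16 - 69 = -1089 / 16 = -68.06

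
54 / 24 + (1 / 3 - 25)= -269 / 12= -22.42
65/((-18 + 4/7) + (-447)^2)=455/1398541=0.00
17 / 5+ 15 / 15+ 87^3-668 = 3289197 / 5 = 657839.40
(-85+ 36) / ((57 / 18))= -294 / 19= -15.47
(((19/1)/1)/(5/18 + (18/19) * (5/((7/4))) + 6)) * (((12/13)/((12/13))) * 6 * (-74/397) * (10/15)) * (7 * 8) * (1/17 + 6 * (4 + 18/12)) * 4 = -1694937904128/145164241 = -11676.00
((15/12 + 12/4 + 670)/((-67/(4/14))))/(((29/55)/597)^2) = -100266761925/27202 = -3686006.98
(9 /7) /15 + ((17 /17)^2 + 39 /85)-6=-2651 /595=-4.46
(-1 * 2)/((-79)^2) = -2/6241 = -0.00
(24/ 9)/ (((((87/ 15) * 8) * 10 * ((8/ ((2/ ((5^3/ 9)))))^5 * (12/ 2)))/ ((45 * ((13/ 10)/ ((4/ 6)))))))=2302911/ 14500000000000000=0.00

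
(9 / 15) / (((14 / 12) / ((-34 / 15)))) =-1.17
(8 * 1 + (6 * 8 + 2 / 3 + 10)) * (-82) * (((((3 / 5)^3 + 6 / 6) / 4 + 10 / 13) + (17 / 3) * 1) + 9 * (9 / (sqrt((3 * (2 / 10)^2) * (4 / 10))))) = -2057941.01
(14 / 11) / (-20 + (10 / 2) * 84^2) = 7 / 193930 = 0.00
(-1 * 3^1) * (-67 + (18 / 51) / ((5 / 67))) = 15879 / 85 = 186.81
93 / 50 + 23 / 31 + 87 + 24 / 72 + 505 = 2766449 / 4650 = 594.94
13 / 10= 1.30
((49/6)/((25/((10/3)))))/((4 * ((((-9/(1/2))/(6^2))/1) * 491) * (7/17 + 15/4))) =-1666/6252885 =-0.00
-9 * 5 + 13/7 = -302/7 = -43.14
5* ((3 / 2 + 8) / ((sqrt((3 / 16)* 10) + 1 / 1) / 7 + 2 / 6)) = 120-9* sqrt(30) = 70.70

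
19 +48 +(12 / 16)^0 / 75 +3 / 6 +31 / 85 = 173089 / 2550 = 67.88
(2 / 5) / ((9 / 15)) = 2 / 3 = 0.67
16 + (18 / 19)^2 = 6100 / 361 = 16.90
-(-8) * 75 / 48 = 25 / 2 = 12.50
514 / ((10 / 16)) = 4112 / 5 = 822.40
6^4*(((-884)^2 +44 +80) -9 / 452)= 1012927654.19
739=739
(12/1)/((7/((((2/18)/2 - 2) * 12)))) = -40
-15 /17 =-0.88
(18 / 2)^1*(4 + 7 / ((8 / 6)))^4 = 16867449 / 256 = 65888.47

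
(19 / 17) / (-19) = -1 / 17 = -0.06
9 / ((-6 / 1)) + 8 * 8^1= 125 / 2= 62.50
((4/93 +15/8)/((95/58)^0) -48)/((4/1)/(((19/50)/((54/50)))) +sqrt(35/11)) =-64490085/15518011 +12376885*sqrt(385)/372432264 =-3.50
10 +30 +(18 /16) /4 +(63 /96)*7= 359 /8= 44.88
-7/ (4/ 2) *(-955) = 3342.50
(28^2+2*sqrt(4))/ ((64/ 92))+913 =8183/ 4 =2045.75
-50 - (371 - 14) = -407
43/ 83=0.52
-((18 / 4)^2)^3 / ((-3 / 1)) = 177147 / 64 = 2767.92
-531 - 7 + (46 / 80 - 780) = -52697 / 40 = -1317.42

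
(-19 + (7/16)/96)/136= -29177/208896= -0.14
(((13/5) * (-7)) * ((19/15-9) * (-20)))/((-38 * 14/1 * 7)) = 1508/1995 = 0.76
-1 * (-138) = 138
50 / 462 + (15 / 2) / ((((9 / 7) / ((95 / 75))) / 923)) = 9452593 / 1386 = 6820.05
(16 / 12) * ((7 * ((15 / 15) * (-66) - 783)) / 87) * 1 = -7924 / 87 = -91.08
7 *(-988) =-6916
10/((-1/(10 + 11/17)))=-106.47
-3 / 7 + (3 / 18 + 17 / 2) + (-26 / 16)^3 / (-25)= 2260537 / 268800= 8.41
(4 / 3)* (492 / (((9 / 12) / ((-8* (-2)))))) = 13994.67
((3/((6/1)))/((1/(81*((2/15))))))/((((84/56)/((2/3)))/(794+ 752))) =18552/5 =3710.40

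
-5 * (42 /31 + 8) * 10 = -14500 /31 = -467.74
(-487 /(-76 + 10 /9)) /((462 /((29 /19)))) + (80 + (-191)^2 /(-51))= -63896628905 /100578324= -635.29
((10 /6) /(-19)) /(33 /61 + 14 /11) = -3355 /69369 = -0.05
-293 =-293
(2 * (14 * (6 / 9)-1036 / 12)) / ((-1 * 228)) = 77 / 114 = 0.68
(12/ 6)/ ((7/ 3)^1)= 6/ 7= 0.86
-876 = -876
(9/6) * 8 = 12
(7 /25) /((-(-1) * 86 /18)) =63 /1075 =0.06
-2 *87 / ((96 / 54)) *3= -2349 / 8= -293.62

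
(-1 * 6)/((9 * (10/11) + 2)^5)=-483153/8811708416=-0.00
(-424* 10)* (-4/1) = 16960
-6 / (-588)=1 / 98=0.01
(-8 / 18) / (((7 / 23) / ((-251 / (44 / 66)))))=11546 / 21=549.81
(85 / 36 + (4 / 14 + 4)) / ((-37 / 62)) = -51925 / 4662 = -11.14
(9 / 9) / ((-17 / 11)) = -11 / 17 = -0.65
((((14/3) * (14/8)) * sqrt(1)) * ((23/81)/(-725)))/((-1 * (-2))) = -1127/704700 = -0.00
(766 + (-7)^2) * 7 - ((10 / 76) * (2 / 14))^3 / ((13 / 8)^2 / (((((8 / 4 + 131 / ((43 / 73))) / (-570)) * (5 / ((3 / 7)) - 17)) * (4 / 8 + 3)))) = 2382669474035635 / 417645833787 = 5705.00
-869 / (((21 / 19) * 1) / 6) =-4717.43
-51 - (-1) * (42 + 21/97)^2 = 1731.23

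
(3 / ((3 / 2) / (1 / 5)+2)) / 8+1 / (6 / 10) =389 / 228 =1.71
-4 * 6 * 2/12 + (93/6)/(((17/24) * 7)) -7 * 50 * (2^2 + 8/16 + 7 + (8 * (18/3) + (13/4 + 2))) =-5393883/238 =-22663.37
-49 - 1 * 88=-137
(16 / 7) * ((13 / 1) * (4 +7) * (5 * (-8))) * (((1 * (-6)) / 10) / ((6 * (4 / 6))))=13728 / 7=1961.14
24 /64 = 3 /8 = 0.38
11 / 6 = 1.83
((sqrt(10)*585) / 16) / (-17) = -585*sqrt(10) / 272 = -6.80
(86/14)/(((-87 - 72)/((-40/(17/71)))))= 122120/18921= 6.45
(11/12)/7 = 11/84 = 0.13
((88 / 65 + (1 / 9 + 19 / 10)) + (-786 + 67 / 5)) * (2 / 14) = -180001 / 1638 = -109.89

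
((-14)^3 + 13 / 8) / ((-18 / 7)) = 51191 / 48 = 1066.48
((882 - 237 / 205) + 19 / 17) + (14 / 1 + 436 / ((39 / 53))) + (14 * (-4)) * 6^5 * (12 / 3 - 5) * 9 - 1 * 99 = 3920493.47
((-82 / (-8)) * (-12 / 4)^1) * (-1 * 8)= 246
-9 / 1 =-9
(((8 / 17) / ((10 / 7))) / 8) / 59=7 / 10030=0.00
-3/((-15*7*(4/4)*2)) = 1/70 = 0.01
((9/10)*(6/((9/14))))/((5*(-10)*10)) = -0.02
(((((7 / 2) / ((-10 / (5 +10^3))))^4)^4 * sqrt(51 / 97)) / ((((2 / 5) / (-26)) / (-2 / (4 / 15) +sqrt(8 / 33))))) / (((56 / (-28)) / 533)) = -122585014759403311018119253384477705098018910879876359675 * sqrt(4947) / 1666447310848 +8172334317293554067874616892298513673201260725325090645 * sqrt(36278) / 4582730104832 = -4834225467380906006081686000000000000000000000.00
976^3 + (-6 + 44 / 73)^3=929714018.78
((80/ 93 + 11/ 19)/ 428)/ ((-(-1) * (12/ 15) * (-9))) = -12715/ 27225936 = -0.00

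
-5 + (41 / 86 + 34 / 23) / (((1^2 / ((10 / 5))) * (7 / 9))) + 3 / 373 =90893 / 2582279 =0.04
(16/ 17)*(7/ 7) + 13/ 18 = 509/ 306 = 1.66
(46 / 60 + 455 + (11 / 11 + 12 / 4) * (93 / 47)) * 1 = 653791 / 1410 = 463.68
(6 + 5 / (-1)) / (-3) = -1 / 3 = -0.33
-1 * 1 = -1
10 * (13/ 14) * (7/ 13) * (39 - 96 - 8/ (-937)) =-267005/ 937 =-284.96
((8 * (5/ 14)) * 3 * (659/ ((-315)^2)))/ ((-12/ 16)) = -10544/ 138915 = -0.08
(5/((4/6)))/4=15/8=1.88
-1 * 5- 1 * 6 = -11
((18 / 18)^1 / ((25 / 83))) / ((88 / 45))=747 / 440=1.70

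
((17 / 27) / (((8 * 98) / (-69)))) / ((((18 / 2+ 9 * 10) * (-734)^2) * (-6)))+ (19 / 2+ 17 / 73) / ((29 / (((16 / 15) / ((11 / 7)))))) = 187761827842427 / 824195049068160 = 0.23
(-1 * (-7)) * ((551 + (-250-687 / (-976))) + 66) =2512153 / 976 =2573.93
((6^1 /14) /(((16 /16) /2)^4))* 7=48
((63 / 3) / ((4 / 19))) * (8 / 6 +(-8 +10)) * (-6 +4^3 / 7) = 1045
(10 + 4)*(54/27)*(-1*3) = -84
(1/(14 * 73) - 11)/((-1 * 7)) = 11241/7154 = 1.57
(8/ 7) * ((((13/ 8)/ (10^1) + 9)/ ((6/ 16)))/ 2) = 1466/ 105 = 13.96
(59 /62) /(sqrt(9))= 59 /186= 0.32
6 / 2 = 3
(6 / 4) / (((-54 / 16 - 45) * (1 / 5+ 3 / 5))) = -5 / 129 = -0.04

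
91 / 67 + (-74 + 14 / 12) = -28733 / 402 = -71.48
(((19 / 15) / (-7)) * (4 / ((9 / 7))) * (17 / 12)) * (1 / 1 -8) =5.58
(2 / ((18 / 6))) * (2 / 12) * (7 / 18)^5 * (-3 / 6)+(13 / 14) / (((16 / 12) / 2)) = 331501535 / 238085568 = 1.39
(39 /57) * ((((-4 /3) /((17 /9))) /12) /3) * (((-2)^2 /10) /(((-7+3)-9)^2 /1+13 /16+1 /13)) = -5408 /171207765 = -0.00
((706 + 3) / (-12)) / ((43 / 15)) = -3545 / 172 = -20.61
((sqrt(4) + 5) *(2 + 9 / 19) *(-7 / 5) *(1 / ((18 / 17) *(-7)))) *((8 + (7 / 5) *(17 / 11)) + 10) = 6202637 / 94050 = 65.95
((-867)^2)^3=424731610940495769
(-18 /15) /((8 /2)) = -3 /10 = -0.30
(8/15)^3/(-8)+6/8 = 9869/13500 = 0.73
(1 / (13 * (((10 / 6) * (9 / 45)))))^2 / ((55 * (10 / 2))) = 0.00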